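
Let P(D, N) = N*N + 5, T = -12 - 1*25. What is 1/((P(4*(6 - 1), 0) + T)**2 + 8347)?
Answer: 1/9371 ≈ 0.00010671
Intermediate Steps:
T = -37 (T = -12 - 25 = -37)
P(D, N) = 5 + N**2 (P(D, N) = N**2 + 5 = 5 + N**2)
1/((P(4*(6 - 1), 0) + T)**2 + 8347) = 1/(((5 + 0**2) - 37)**2 + 8347) = 1/(((5 + 0) - 37)**2 + 8347) = 1/((5 - 37)**2 + 8347) = 1/((-32)**2 + 8347) = 1/(1024 + 8347) = 1/9371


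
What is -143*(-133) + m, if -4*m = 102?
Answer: 37987/2 ≈ 18994.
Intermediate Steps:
m = -51/2 (m = -1/4*102 = -51/2 ≈ -25.500)
-143*(-133) + m = -143*(-133) - 51/2 = 19019 - 51/2 = 37987/2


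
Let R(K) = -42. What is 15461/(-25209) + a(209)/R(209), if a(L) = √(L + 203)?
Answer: -15461/25209 - √103/21 ≈ -1.0966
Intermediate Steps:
a(L) = √(203 + L)
15461/(-25209) + a(209)/R(209) = 15461/(-25209) + √(203 + 209)/(-42) = 15461*(-1/25209) + √412*(-1/42) = -15461/25209 + (2*√103)*(-1/42) = -15461/25209 - √103/21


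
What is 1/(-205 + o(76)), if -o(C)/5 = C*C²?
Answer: -1/2195085 ≈ -4.5556e-7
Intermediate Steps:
o(C) = -5*C³ (o(C) = -5*C*C² = -5*C³)
1/(-205 + o(76)) = 1/(-205 - 5*76³) = 1/(-205 - 5*438976) = 1/(-205 - 2194880) = 1/(-2195085) = -1/2195085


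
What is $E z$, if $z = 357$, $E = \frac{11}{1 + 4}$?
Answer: $\frac{3927}{5} \approx 785.4$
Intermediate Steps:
$E = \frac{11}{5} \approx 2.2$
$E z = \frac{11}{5} \cdot 357 = \frac{3927}{5}$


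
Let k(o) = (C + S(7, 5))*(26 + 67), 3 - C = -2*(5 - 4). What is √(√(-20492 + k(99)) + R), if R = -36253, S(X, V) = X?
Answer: √(-36253 + 4*I*√1211) ≈ 0.3655 + 190.4*I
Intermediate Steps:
C = 5 (C = 3 - (-2)*(5 - 4) = 3 - (-2) = 3 - 1*(-2) = 3 + 2 = 5)
k(o) = 1116 (k(o) = (5 + 7)*(26 + 67) = 12*93 = 1116)
√(√(-20492 + k(99)) + R) = √(√(-20492 + 1116) - 36253) = √(√(-19376) - 36253) = √(4*I*√1211 - 36253) = √(-36253 + 4*I*√1211)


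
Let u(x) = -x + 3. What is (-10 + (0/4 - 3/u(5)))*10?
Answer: -85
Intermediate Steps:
u(x) = 3 - x
(-10 + (0/4 - 3/u(5)))*10 = (-10 + (0/4 - 3/(3 - 1*5)))*10 = (-10 + (0*(1/4) - 3/(3 - 5)))*10 = (-10 + (0 - 3/(-2)))*10 = (-10 + (0 - 3*(-1/2)))*10 = (-10 + (0 + 3/2))*10 = (-10 + 3/2)*10 = -17/2*10 = -85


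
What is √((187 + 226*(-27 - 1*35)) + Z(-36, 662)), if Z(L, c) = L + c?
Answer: I*√13199 ≈ 114.89*I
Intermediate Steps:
√((187 + 226*(-27 - 1*35)) + Z(-36, 662)) = √((187 + 226*(-27 - 1*35)) + (-36 + 662)) = √((187 + 226*(-27 - 35)) + 626) = √((187 + 226*(-62)) + 626) = √((187 - 14012) + 626) = √(-13825 + 626) = √(-13199) = I*√13199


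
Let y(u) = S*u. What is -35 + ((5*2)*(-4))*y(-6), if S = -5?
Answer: -1235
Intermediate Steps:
y(u) = -5*u
-35 + ((5*2)*(-4))*y(-6) = -35 + ((5*2)*(-4))*(-5*(-6)) = -35 + (10*(-4))*30 = -35 - 40*30 = -35 - 1200 = -1235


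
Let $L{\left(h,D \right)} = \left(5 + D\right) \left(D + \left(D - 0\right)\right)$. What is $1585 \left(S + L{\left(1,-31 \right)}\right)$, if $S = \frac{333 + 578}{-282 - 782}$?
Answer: $\frac{2717097345}{1064} \approx 2.5537 \cdot 10^{6}$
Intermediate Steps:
$L{\left(h,D \right)} = 2 D \left(5 + D\right)$ ($L{\left(h,D \right)} = \left(5 + D\right) \left(D + \left(D + 0\right)\right) = \left(5 + D\right) \left(D + D\right) = \left(5 + D\right) 2 D = 2 D \left(5 + D\right)$)
$S = - \frac{911}{1064}$ ($S = \frac{911}{-1064} = 911 \left(- \frac{1}{1064}\right) = - \frac{911}{1064} \approx -0.8562$)
$1585 \left(S + L{\left(1,-31 \right)}\right) = 1585 \left(- \frac{911}{1064} + 2 \left(-31\right) \left(5 - 31\right)\right) = 1585 \left(- \frac{911}{1064} + 2 \left(-31\right) \left(-26\right)\right) = 1585 \left(- \frac{911}{1064} + 1612\right) = 1585 \cdot \frac{1714257}{1064} = \frac{2717097345}{1064}$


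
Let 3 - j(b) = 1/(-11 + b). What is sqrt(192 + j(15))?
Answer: sqrt(779)/2 ≈ 13.955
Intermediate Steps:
j(b) = 3 - 1/(-11 + b)
sqrt(192 + j(15)) = sqrt(192 + (-34 + 3*15)/(-11 + 15)) = sqrt(192 + (-34 + 45)/4) = sqrt(192 + (1/4)*11) = sqrt(192 + 11/4) = sqrt(779/4) = sqrt(779)/2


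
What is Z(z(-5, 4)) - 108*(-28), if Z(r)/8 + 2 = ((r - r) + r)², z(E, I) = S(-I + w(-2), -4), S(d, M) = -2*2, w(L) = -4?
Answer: 3136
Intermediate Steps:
S(d, M) = -4
z(E, I) = -4
Z(r) = -16 + 8*r² (Z(r) = -16 + 8*((r - r) + r)² = -16 + 8*(0 + r)² = -16 + 8*r²)
Z(z(-5, 4)) - 108*(-28) = (-16 + 8*(-4)²) - 108*(-28) = (-16 + 8*16) + 3024 = (-16 + 128) + 3024 = 112 + 3024 = 3136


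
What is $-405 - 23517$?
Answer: $-23922$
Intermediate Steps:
$-405 - 23517 = -23922$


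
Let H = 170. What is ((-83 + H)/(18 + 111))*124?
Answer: 3596/43 ≈ 83.628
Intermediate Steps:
((-83 + H)/(18 + 111))*124 = ((-83 + 170)/(18 + 111))*124 = (87/129)*124 = (87*(1/129))*124 = (29/43)*124 = 3596/43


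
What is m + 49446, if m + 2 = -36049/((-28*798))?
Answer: 1104812785/22344 ≈ 49446.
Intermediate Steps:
m = -8639/22344 (m = -2 - 36049/((-28*798)) = -2 - 36049/(-22344) = -2 - 36049*(-1/22344) = -2 + 36049/22344 = -8639/22344 ≈ -0.38664)
m + 49446 = -8639/22344 + 49446 = 1104812785/22344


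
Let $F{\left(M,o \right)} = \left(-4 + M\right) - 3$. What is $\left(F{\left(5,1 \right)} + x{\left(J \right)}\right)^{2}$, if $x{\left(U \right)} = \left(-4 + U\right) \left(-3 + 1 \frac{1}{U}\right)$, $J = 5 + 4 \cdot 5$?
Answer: $\frac{2572816}{625} \approx 4116.5$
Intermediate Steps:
$J = 25$ ($J = 5 + 20 = 25$)
$F{\left(M,o \right)} = -7 + M$
$x{\left(U \right)} = \left(-4 + U\right) \left(-3 + \frac{1}{U}\right)$
$\left(F{\left(5,1 \right)} + x{\left(J \right)}\right)^{2} = \left(\left(-7 + 5\right) - \left(62 + \frac{4}{25}\right)\right)^{2} = \left(-2 - \frac{1554}{25}\right)^{2} = \left(- \frac{1604}{25}\right)^{2} = \frac{2572816}{625}$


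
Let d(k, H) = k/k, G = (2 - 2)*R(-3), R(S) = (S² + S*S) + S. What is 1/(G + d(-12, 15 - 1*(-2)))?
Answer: 1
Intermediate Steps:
R(S) = S + 2*S² (R(S) = (S² + S²) + S = 2*S² + S = S + 2*S²)
G = 0 (G = (2 - 2)*(-3*(1 + 2*(-3))) = 0*(-3*(1 - 6)) = 0*(-3*(-5)) = 0*15 = 0)
d(k, H) = 1
1/(G + d(-12, 15 - 1*(-2))) = 1/(0 + 1) = 1/1 = 1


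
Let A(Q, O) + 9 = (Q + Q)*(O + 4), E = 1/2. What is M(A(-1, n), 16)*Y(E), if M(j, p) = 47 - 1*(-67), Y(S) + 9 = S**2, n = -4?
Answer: -1995/2 ≈ -997.50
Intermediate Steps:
E = 1/2 ≈ 0.50000
Y(S) = -9 + S**2
A(Q, O) = -9 + 2*Q*(4 + O) (A(Q, O) = -9 + (Q + Q)*(O + 4) = -9 + (2*Q)*(4 + O) = -9 + 2*Q*(4 + O))
M(j, p) = 114 (M(j, p) = 47 + 67 = 114)
M(A(-1, n), 16)*Y(E) = 114*(-9 + (1/2)**2) = 114*(-9 + 1/4) = 114*(-35/4) = -1995/2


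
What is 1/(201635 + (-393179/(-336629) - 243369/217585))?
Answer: 73245420965/14768844081067389 ≈ 4.9595e-6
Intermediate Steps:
1/(201635 + (-393179/(-336629) - 243369/217585)) = 1/(201635 + (-393179*(-1/336629) - 243369*1/217585)) = 1/(201635 + (393179/336629 - 243369/217585)) = 1/(201635 + 3624789614/73245420965) = 1/(14768844081067389/73245420965) = 73245420965/14768844081067389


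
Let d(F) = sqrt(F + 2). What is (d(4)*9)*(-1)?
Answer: -9*sqrt(6) ≈ -22.045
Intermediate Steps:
d(F) = sqrt(2 + F)
(d(4)*9)*(-1) = (sqrt(2 + 4)*9)*(-1) = (sqrt(6)*9)*(-1) = (9*sqrt(6))*(-1) = -9*sqrt(6)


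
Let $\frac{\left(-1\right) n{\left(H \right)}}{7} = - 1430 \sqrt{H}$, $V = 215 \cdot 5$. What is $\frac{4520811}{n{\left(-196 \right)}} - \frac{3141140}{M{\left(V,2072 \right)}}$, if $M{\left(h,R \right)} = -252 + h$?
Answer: $- \frac{3141140}{823} - \frac{4520811 i}{140140} \approx -3816.7 - 32.259 i$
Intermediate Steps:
$V = 1075$
$n{\left(H \right)} = 10010 \sqrt{H}$ ($n{\left(H \right)} = - 7 \left(- 1430 \sqrt{H}\right) = 10010 \sqrt{H}$)
$\frac{4520811}{n{\left(-196 \right)}} - \frac{3141140}{M{\left(V,2072 \right)}} = \frac{4520811}{10010 \sqrt{-196}} - \frac{3141140}{-252 + 1075} = \frac{4520811}{10010 \cdot 14 i} - \frac{3141140}{823} = \frac{4520811}{140140 i} - \frac{3141140}{823} = 4520811 \left(- \frac{i}{140140}\right) - \frac{3141140}{823} = - \frac{4520811 i}{140140} - \frac{3141140}{823} = - \frac{3141140}{823} - \frac{4520811 i}{140140}$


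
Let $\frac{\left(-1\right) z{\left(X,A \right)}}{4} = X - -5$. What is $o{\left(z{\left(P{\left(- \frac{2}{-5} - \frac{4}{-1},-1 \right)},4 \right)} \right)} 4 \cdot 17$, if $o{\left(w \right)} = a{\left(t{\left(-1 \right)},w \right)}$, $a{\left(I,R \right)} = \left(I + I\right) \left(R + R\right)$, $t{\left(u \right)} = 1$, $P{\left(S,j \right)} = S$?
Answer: $- \frac{51136}{5} \approx -10227.0$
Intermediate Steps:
$z{\left(X,A \right)} = -20 - 4 X$ ($z{\left(X,A \right)} = - 4 \left(X - -5\right) = - 4 \left(X + 5\right) = - 4 \left(5 + X\right) = -20 - 4 X$)
$a{\left(I,R \right)} = 4 I R$ ($a{\left(I,R \right)} = 2 I 2 R = 4 I R$)
$o{\left(w \right)} = 4 w$ ($o{\left(w \right)} = 4 \cdot 1 w = 4 w$)
$o{\left(z{\left(P{\left(- \frac{2}{-5} - \frac{4}{-1},-1 \right)},4 \right)} \right)} 4 \cdot 17 = 4 \left(-20 - 4 \left(- \frac{2}{-5} - \frac{4}{-1}\right)\right) 4 \cdot 17 = 4 \left(-20 - 4 \left(\left(-2\right) \left(- \frac{1}{5}\right) - -4\right)\right) 68 = 4 \left(-20 - 4 \left(\frac{2}{5} + 4\right)\right) 68 = 4 \left(-20 - \frac{88}{5}\right) 68 = 4 \left(- \frac{188}{5}\right) 68 = \left(- \frac{752}{5}\right) 68 = - \frac{51136}{5}$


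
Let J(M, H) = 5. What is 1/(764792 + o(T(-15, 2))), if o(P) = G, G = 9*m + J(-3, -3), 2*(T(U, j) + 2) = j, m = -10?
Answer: 1/764707 ≈ 1.3077e-6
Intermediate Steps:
T(U, j) = -2 + j/2
G = -85 (G = 9*(-10) + 5 = -90 + 5 = -85)
o(P) = -85
1/(764792 + o(T(-15, 2))) = 1/(764792 - 85) = 1/764707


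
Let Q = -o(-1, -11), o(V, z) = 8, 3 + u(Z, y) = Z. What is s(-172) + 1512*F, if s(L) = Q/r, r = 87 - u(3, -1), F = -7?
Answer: -920816/87 ≈ -10584.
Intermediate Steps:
u(Z, y) = -3 + Z
r = 87 (r = 87 - (-3 + 3) = 87 - 1*0 = 87 + 0 = 87)
Q = -8 (Q = -1*8 = -8)
s(L) = -8/87
s(-172) + 1512*F = -8/87 + 1512*(-7) = -8/87 - 10584 = -920816/87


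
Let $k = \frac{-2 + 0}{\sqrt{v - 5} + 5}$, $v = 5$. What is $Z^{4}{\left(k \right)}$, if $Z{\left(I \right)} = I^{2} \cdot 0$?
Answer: $0$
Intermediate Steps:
$k = - \frac{2}{5}$ ($k = \frac{-2 + 0}{\sqrt{5 - 5} + 5} = - \frac{2}{\sqrt{0} + 5} = - \frac{2}{0 + 5} = - \frac{2}{5} \approx -0.4$)
$Z{\left(I \right)} = 0$
$Z^{4}{\left(k \right)} = 0^{4} = 0$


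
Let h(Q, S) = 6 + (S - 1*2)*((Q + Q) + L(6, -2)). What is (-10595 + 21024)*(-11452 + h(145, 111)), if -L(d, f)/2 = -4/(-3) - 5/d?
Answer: 209153595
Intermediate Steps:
L(d, f) = -8/3 + 10/d (L(d, f) = -2*(-4/(-3) - 5/d) = -2*(-4*(-⅓) - 5/d) = -2*(4/3 - 5/d) = -8/3 + 10/d)
h(Q, S) = 6 + (-1 + 2*Q)*(-2 + S) (h(Q, S) = 6 + (S - 1*2)*((Q + Q) + (-8/3 + 10/6)) = 6 + (S - 2)*(2*Q + (-8/3 + 10*(⅙))) = 6 + (-2 + S)*(2*Q + (-8/3 + 5/3)) = 6 + (-2 + S)*(2*Q - 1) = 6 + (-2 + S)*(-1 + 2*Q) = 6 + (-1 + 2*Q)*(-2 + S))
(-10595 + 21024)*(-11452 + h(145, 111)) = (-10595 + 21024)*(-11452 + (8 - 1*111 - 4*145 + 2*145*111)) = 10429*(-11452 + (8 - 111 - 580 + 32190)) = 10429*(-11452 + 31507) = 10429*20055 = 209153595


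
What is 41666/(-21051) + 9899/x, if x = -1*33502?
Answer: -1604278181/705250602 ≈ -2.2748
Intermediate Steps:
x = -33502
41666/(-21051) + 9899/x = 41666/(-21051) + 9899/(-33502) = 41666*(-1/21051) + 9899*(-1/33502) = -41666/21051 - 9899/33502 = -1604278181/705250602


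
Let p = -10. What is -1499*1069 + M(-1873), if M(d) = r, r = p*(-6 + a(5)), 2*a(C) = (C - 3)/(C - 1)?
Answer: -3204747/2 ≈ -1.6024e+6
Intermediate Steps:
a(C) = (-3 + C)/(2*(-1 + C)) (a(C) = ((C - 3)/(C - 1))/2 = ((-3 + C)/(-1 + C))/2 = (-3 + C)/(2*(-1 + C)))
r = 115/2 (r = -10*(-6 + (-3 + 5)/(2*(-1 + 5))) = -10*(-6 + (½)*2/4) = -10*(-6 + (½)*(¼)*2) = -10*(-6 + ¼) = -10*(-23/4) = 115/2 ≈ 57.500)
M(d) = 115/2
-1499*1069 + M(-1873) = -1499*1069 + 115/2 = -1602431 + 115/2 = -3204747/2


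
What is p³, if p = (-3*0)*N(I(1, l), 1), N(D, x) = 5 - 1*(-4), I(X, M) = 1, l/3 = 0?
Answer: 0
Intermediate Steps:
l = 0 (l = 3*0 = 0)
N(D, x) = 9 (N(D, x) = 5 + 4 = 9)
p = 0 (p = -3*0*9 = 0*9 = 0)
p³ = 0³ = 0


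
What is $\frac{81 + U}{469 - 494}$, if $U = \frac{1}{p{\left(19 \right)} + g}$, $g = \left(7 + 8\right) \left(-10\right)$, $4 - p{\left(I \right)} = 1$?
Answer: $- \frac{11906}{3675} \approx -3.2397$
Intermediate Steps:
$p{\left(I \right)} = 3$ ($p{\left(I \right)} = 4 - 1 = 3$)
$g = -150$ ($g = 15 \left(-10\right) = -150$)
$U = - \frac{1}{147}$ ($U = \frac{1}{3 - 150} = \frac{1}{-147} = - \frac{1}{147} \approx -0.0068027$)
$\frac{81 + U}{469 - 494} = \frac{81 - \frac{1}{147}}{469 - 494} = \frac{11906}{147 \left(-25\right)} = \frac{11906}{147} \left(- \frac{1}{25}\right) = - \frac{11906}{3675}$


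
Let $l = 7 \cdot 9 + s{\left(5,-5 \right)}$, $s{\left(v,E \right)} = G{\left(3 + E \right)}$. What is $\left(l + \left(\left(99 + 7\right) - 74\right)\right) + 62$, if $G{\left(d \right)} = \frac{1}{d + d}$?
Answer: $\frac{627}{4} \approx 156.75$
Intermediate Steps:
$G{\left(d \right)} = \frac{1}{2 d}$
$s{\left(v,E \right)} = \frac{1}{2 \left(3 + E\right)}$
$l = \frac{251}{4}$ ($l = 7 \cdot 9 + \frac{1}{2 \left(3 - 5\right)} = 63 + \frac{1}{2 \left(-2\right)} = 63 + \frac{1}{2} \left(- \frac{1}{2}\right) = 63 - \frac{1}{4} = \frac{251}{4} \approx 62.75$)
$\left(l + \left(\left(99 + 7\right) - 74\right)\right) + 62 = \left(\frac{251}{4} + \left(\left(99 + 7\right) - 74\right)\right) + 62 = \left(\frac{251}{4} + \left(106 - 74\right)\right) + 62 = \left(\frac{251}{4} + 32\right) + 62 = \frac{379}{4} + 62 = \frac{627}{4}$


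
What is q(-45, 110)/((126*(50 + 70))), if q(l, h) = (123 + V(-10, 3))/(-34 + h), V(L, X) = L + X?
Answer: 29/287280 ≈ 0.00010095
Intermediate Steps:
q(l, h) = 116/(-34 + h) (q(l, h) = (123 + (-10 + 3))/(-34 + h) = (123 - 7)/(-34 + h) = 116/(-34 + h))
q(-45, 110)/((126*(50 + 70))) = (116/(-34 + 110))/((126*(50 + 70))) = (116/76)/((126*120)) = (116*(1/76))/15120 = (29/19)*(1/15120) = 29/287280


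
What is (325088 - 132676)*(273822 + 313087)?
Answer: 112928334508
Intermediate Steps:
(325088 - 132676)*(273822 + 313087) = 192412*586909 = 112928334508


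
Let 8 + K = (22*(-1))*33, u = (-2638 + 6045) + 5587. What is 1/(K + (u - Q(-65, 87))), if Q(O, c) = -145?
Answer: 1/8405 ≈ 0.00011898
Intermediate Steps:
u = 8994 (u = 3407 + 5587 = 8994)
K = -734 (K = -8 + (22*(-1))*33 = -8 - 22*33 = -8 - 726 = -734)
1/(K + (u - Q(-65, 87))) = 1/(-734 + (8994 - 1*(-145))) = 1/(-734 + (8994 + 145)) = 1/(-734 + 9139) = 1/8405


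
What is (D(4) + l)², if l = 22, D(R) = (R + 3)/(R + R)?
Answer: 33489/64 ≈ 523.27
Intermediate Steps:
D(R) = (3 + R)/(2*R) (D(R) = (3 + R)/((2*R)) = (3 + R)*(1/(2*R)) = (3 + R)/(2*R))
(D(4) + l)² = ((½)*(3 + 4)/4 + 22)² = ((½)*(¼)*7 + 22)² = (7/8 + 22)² = (183/8)² = 33489/64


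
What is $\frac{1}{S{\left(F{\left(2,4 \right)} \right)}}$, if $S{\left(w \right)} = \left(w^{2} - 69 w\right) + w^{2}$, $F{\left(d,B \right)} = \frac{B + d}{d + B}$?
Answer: $- \frac{1}{67} \approx -0.014925$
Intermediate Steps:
$F{\left(d,B \right)} = 1$ ($F{\left(d,B \right)} = \frac{B + d}{B + d} = 1$)
$S{\left(w \right)} = - 69 w + 2 w^{2}$
$\frac{1}{S{\left(F{\left(2,4 \right)} \right)}} = \frac{1}{1 \left(-69 + 2 \cdot 1\right)} = \frac{1}{1 \left(-69 + 2\right)} = \frac{1}{1 \left(-67\right)} = \frac{1}{-67} = - \frac{1}{67}$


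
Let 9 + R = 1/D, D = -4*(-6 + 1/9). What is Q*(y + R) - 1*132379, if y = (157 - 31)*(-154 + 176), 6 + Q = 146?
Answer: 13485688/53 ≈ 2.5445e+5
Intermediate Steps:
Q = 140 (Q = -6 + 146 = 140)
D = 212/9 (D = -4*(-6 + ⅑) = -4*(-53/9) = 212/9 ≈ 23.556)
R = -1899/212 (R = -9 + 1/(212/9) = -9 + 9/212 = -1899/212 ≈ -8.9576)
y = 2772 (y = 126*22 = 2772)
Q*(y + R) - 1*132379 = 140*(2772 - 1899/212) - 1*132379 = 140*(585765/212) - 132379 = 20501775/53 - 132379 = 13485688/53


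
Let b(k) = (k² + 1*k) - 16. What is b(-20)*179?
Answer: 65156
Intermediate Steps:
b(k) = -16 + k + k² (b(k) = (k² + k) - 16 = (k + k²) - 16 = -16 + k + k²)
b(-20)*179 = (-16 - 20 + (-20)²)*179 = (-16 - 20 + 400)*179 = 364*179 = 65156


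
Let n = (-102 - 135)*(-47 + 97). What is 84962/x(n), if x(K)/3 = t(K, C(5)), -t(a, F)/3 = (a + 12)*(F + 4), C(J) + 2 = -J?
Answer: -42481/159813 ≈ -0.26582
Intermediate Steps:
C(J) = -2 - J
n = -11850 (n = -237*50 = -11850)
t(a, F) = -3*(4 + F)*(12 + a) (t(a, F) = -3*(a + 12)*(F + 4) = -3*(12 + a)*(4 + F) = -3*(4 + F)*(12 + a))
x(K) = 324 + 27*K (x(K) = 3*(-144 - 36*(-2 - 1*5) - 12*K - 3*(-2 - 1*5)*K) = 3*(-144 - 36*(-2 - 5) - 12*K - 3*(-2 - 5)*K) = 3*(-144 - 36*(-7) - 12*K - 3*(-7)*K) = 3*(-144 + 252 - 12*K + 21*K) = 3*(108 + 9*K) = 324 + 27*K)
84962/x(n) = 84962/(324 + 27*(-11850)) = 84962/(324 - 319950) = 84962/(-319626) = 84962*(-1/319626) = -42481/159813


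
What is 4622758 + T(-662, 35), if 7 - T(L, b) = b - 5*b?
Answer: 4622905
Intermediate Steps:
T(L, b) = 7 + 4*b (T(L, b) = 7 - (b - 5*b) = 7 - (-4)*b = 7 + 4*b)
4622758 + T(-662, 35) = 4622758 + (7 + 4*35) = 4622758 + (7 + 140) = 4622758 + 147 = 4622905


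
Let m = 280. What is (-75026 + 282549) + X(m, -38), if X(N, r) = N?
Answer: 207803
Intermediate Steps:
(-75026 + 282549) + X(m, -38) = (-75026 + 282549) + 280 = 207523 + 280 = 207803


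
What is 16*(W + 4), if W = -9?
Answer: -80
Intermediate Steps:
16*(W + 4) = 16*(-9 + 4) = 16*(-5) = -80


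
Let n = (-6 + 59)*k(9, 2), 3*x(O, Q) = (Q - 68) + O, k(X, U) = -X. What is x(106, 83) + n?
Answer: -1310/3 ≈ -436.67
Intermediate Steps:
x(O, Q) = -68/3 + O/3 + Q/3 (x(O, Q) = ((Q - 68) + O)/3 = ((-68 + Q) + O)/3 = (-68 + O + Q)/3 = -68/3 + O/3 + Q/3)
n = -477 (n = (-6 + 59)*(-1*9) = 53*(-9) = -477)
x(106, 83) + n = (-68/3 + (⅓)*106 + (⅓)*83) - 477 = (-68/3 + 106/3 + 83/3) - 477 = 121/3 - 477 = -1310/3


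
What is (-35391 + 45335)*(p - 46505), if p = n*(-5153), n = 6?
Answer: -769894312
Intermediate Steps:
p = -30918 (p = 6*(-5153) = -30918)
(-35391 + 45335)*(p - 46505) = (-35391 + 45335)*(-30918 - 46505) = 9944*(-77423) = -769894312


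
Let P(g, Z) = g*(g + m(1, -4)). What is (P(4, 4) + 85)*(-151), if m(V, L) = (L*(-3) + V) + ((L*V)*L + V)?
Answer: -33371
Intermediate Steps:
m(V, L) = -3*L + 2*V + V*L**2 (m(V, L) = (-3*L + V) + (V*L**2 + V) = (V - 3*L) + (V + V*L**2) = -3*L + 2*V + V*L**2)
P(g, Z) = g*(30 + g) (P(g, Z) = g*(g + (-3*(-4) + 2*1 + 1*(-4)**2)) = g*(g + (12 + 2 + 1*16)) = g*(g + (12 + 2 + 16)) = g*(g + 30) = g*(30 + g))
(P(4, 4) + 85)*(-151) = (4*(30 + 4) + 85)*(-151) = (4*34 + 85)*(-151) = (136 + 85)*(-151) = 221*(-151) = -33371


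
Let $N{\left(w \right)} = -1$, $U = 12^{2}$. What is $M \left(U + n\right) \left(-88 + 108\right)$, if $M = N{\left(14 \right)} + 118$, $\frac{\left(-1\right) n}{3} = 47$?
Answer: $7020$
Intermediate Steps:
$U = 144$
$n = -141$ ($n = \left(-3\right) 47 = -141$)
$M = 117$ ($M = -1 + 118 = 117$)
$M \left(U + n\right) \left(-88 + 108\right) = 117 \left(144 - 141\right) \left(-88 + 108\right) = 117 \cdot 3 \cdot 20 = 117 \cdot 60 = 7020$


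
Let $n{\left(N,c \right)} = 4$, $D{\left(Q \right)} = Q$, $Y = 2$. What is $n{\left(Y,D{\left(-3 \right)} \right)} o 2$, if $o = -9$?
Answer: $-72$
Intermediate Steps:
$n{\left(Y,D{\left(-3 \right)} \right)} o 2 = 4 \left(-9\right) 2 = \left(-36\right) 2 = -72$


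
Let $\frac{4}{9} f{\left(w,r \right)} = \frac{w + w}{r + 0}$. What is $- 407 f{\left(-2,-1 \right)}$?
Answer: $-3663$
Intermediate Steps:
$f{\left(w,r \right)} = \frac{9 w}{2 r}$ ($f{\left(w,r \right)} = \frac{9 \frac{w + w}{r + 0}}{4} = \frac{9 \frac{2 w}{r}}{4} = \frac{9 w}{2 r}$)
$- 407 f{\left(-2,-1 \right)} = - 407 \cdot \frac{9}{2} \left(-2\right) \frac{1}{-1} = - 407 \cdot \frac{9}{2} \left(-2\right) \left(-1\right) = \left(-407\right) 9 = -3663$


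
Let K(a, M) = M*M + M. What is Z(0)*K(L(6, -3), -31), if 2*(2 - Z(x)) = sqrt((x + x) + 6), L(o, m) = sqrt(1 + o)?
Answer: 1860 - 465*sqrt(6) ≈ 720.99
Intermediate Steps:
K(a, M) = M + M**2 (K(a, M) = M**2 + M = M + M**2)
Z(x) = 2 - sqrt(6 + 2*x)/2 (Z(x) = 2 - sqrt((x + x) + 6)/2 = 2 - sqrt(2*x + 6)/2 = 2 - sqrt(6 + 2*x)/2)
Z(0)*K(L(6, -3), -31) = (2 - sqrt(6 + 2*0)/2)*(-31*(1 - 31)) = (2 - sqrt(6 + 0)/2)*(-31*(-30)) = (2 - sqrt(6)/2)*930 = 1860 - 465*sqrt(6)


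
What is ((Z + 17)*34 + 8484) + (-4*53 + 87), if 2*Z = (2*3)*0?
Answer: 8937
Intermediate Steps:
Z = 0 (Z = ((2*3)*0)/2 = (6*0)/2 = (½)*0 = 0)
((Z + 17)*34 + 8484) + (-4*53 + 87) = ((0 + 17)*34 + 8484) + (-4*53 + 87) = (17*34 + 8484) + (-212 + 87) = (578 + 8484) - 125 = 9062 - 125 = 8937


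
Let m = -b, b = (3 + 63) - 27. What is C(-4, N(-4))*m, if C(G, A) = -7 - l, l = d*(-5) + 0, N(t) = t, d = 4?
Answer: -507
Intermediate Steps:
l = -20 (l = 4*(-5) + 0 = -20 + 0 = -20)
b = 39 (b = 66 - 27 = 39)
C(G, A) = 13 (C(G, A) = -7 - 1*(-20) = -7 + 20 = 13)
m = -39 (m = -1*39 = -39)
C(-4, N(-4))*m = 13*(-39) = -507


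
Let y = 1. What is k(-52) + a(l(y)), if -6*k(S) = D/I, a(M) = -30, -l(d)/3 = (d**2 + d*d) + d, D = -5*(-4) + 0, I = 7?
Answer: -640/21 ≈ -30.476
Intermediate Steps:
D = 20 (D = 20 + 0 = 20)
l(d) = -6*d**2 - 3*d (l(d) = -3*((d**2 + d*d) + d) = -3*((d**2 + d**2) + d) = -3*(2*d**2 + d) = -3*(d + 2*d**2) = -6*d**2 - 3*d)
k(S) = -10/21 (k(S) = -10/(3*7) = -1/6*20/7 = -10/21)
k(-52) + a(l(y)) = -10/21 - 30 = -640/21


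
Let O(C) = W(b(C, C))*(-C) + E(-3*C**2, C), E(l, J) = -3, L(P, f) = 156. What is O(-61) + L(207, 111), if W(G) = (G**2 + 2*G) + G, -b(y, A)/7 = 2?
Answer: 9547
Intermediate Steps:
b(y, A) = -14 (b(y, A) = -7*2 = -14)
W(G) = G**2 + 3*G
O(C) = -3 - 154*C (O(C) = (-14*(3 - 14))*(-C) - 3 = (-14*(-11))*(-C) - 3 = 154*(-C) - 3 = -154*C - 3 = -3 - 154*C)
O(-61) + L(207, 111) = (-3 - 154*(-61)) + 156 = (-3 + 9394) + 156 = 9391 + 156 = 9547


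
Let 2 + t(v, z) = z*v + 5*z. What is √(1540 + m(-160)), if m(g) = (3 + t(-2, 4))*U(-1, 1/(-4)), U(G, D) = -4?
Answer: 4*√93 ≈ 38.575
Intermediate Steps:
t(v, z) = -2 + 5*z + v*z (t(v, z) = -2 + (z*v + 5*z) = -2 + (v*z + 5*z) = -2 + (5*z + v*z) = -2 + 5*z + v*z)
m(g) = -52 (m(g) = (3 + (-2 + 5*4 - 2*4))*(-4) = (3 + (-2 + 20 - 8))*(-4) = (3 + 10)*(-4) = 13*(-4) = -52)
√(1540 + m(-160)) = √(1540 - 52) = √1488 = 4*√93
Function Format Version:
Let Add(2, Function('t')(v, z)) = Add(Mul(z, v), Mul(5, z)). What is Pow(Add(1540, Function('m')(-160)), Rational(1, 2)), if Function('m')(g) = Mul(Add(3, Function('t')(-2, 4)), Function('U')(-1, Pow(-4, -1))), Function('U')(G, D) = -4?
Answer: Mul(4, Pow(93, Rational(1, 2))) ≈ 38.575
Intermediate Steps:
Function('t')(v, z) = Add(-2, Mul(5, z), Mul(v, z)) (Function('t')(v, z) = Add(-2, Add(Mul(z, v), Mul(5, z))) = Add(-2, Add(Mul(v, z), Mul(5, z))) = Add(-2, Add(Mul(5, z), Mul(v, z))) = Add(-2, Mul(5, z), Mul(v, z)))
Function('m')(g) = -52 (Function('m')(g) = Mul(Add(3, Add(-2, Mul(5, 4), Mul(-2, 4))), -4) = Mul(Add(3, Add(-2, 20, -8)), -4) = Mul(Add(3, 10), -4) = Mul(13, -4) = -52)
Pow(Add(1540, Function('m')(-160)), Rational(1, 2)) = Pow(Add(1540, -52), Rational(1, 2)) = Pow(1488, Rational(1, 2)) = Mul(4, Pow(93, Rational(1, 2)))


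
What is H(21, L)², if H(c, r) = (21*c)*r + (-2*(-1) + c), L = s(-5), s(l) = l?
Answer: 4761124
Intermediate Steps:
L = -5
H(c, r) = 2 + c + 21*c*r (H(c, r) = 21*c*r + (2 + c) = 2 + c + 21*c*r)
H(21, L)² = (2 + 21 + 21*21*(-5))² = (2 + 21 - 2205)² = (-2182)² = 4761124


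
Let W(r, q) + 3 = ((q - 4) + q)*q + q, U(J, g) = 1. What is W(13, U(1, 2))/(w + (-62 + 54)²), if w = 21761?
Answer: -4/21825 ≈ -0.00018328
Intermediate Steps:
W(r, q) = -3 + q + q*(-4 + 2*q) (W(r, q) = -3 + (((q - 4) + q)*q + q) = -3 + (((-4 + q) + q)*q + q) = -3 + ((-4 + 2*q)*q + q) = -3 + (q*(-4 + 2*q) + q) = -3 + (q + q*(-4 + 2*q)) = -3 + q + q*(-4 + 2*q))
W(13, U(1, 2))/(w + (-62 + 54)²) = (-3 - 3*1 + 2*1²)/(21761 + (-62 + 54)²) = (-3 - 3 + 2*1)/(21761 + (-8)²) = (-3 - 3 + 2)/(21761 + 64) = -4/21825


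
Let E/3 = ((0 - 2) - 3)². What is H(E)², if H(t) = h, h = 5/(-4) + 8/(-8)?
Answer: 81/16 ≈ 5.0625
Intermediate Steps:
h = -9/4 (h = 5*(-¼) + 8*(-⅛) = -5/4 - 1 = -9/4 ≈ -2.2500)
E = 75 (E = 3*((0 - 2) - 3)² = 3*(-2 - 3)² = 3*(-5)² = 3*25 = 75)
H(t) = -9/4
H(E)² = (-9/4)² = 81/16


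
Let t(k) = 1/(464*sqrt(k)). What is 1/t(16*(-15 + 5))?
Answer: 1856*I*sqrt(10) ≈ 5869.2*I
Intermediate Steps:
t(k) = 1/(464*sqrt(k))
1/t(16*(-15 + 5)) = 1/(1/(464*sqrt(16*(-15 + 5)))) = 1/(1/(464*sqrt(16*(-10)))) = 1/(1/(464*sqrt(-160))) = 1/((-I*sqrt(10)/40)/464) = 1/(-I*sqrt(10)/18560) = 1856*I*sqrt(10)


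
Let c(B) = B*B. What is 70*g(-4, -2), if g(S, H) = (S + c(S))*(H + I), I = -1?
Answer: -2520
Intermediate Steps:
c(B) = B²
g(S, H) = (-1 + H)*(S + S²) (g(S, H) = (S + S²)*(H - 1) = (S + S²)*(-1 + H) = (-1 + H)*(S + S²))
70*g(-4, -2) = 70*(-4*(-1 - 2 - 1*(-4) - 2*(-4))) = 70*(-4*(-1 - 2 + 4 + 8)) = 70*(-4*9) = 70*(-36) = -2520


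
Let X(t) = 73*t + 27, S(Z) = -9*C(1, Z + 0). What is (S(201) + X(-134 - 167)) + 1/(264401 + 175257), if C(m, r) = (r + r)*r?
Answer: -329375945911/439658 ≈ -7.4916e+5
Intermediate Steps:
C(m, r) = 2*r**2 (C(m, r) = (2*r)*r = 2*r**2)
S(Z) = -18*Z**2 (S(Z) = -18*(Z + 0)**2 = -18*Z**2)
X(t) = 27 + 73*t
(S(201) + X(-134 - 167)) + 1/(264401 + 175257) = (-18*201**2 + (27 + 73*(-134 - 167))) + 1/(264401 + 175257) = (-18*40401 + (27 + 73*(-301))) + 1/439658 = (-727218 + (27 - 21973)) + 1/439658 = (-727218 - 21946) + 1/439658 = -749164 + 1/439658 = -329375945911/439658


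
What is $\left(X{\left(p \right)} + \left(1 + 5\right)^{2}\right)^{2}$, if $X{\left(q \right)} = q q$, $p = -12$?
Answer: $32400$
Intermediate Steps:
$X{\left(q \right)} = q^{2}$
$\left(X{\left(p \right)} + \left(1 + 5\right)^{2}\right)^{2} = \left(\left(-12\right)^{2} + \left(1 + 5\right)^{2}\right)^{2} = \left(144 + 6^{2}\right)^{2} = \left(144 + 36\right)^{2} = 180^{2} = 32400$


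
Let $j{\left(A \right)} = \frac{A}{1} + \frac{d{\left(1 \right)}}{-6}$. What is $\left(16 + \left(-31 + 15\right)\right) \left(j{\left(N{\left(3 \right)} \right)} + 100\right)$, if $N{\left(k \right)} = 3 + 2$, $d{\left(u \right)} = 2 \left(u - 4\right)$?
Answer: $0$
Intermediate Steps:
$d{\left(u \right)} = -8 + 2 u$ ($d{\left(u \right)} = 2 \left(-4 + u\right) = -8 + 2 u$)
$N{\left(k \right)} = 5$
$j{\left(A \right)} = 1 + A$ ($j{\left(A \right)} = \frac{A}{1} + \frac{-8 + 2 \cdot 1}{-6} = A 1 + \left(-8 + 2\right) \left(- \frac{1}{6}\right) = A - -1 = A + 1 = 1 + A$)
$\left(16 + \left(-31 + 15\right)\right) \left(j{\left(N{\left(3 \right)} \right)} + 100\right) = \left(16 + \left(-31 + 15\right)\right) \left(\left(1 + 5\right) + 100\right) = \left(16 - 16\right) \left(6 + 100\right) = 0 \cdot 106 = 0$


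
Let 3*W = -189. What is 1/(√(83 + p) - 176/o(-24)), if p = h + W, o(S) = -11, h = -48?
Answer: 4/71 - I*√7/142 ≈ 0.056338 - 0.018632*I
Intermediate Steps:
W = -63 (W = (⅓)*(-189) = -63)
p = -111 (p = -48 - 63 = -111)
1/(√(83 + p) - 176/o(-24)) = 1/(√(83 - 111) - 176/(-11)) = 1/(√(-28) - 176*(-1/11)) = 1/(2*I*√7 + 16) = 1/(16 + 2*I*√7)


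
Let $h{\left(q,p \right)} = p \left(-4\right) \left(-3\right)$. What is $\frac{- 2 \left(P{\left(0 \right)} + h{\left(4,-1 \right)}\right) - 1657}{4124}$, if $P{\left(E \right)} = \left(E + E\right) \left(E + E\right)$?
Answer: $- \frac{1633}{4124} \approx -0.39597$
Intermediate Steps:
$P{\left(E \right)} = 4 E^{2}$ ($P{\left(E \right)} = 2 E 2 E = 4 E^{2}$)
$h{\left(q,p \right)} = 12 p$ ($h{\left(q,p \right)} = - 4 p \left(-3\right) = 12 p$)
$\frac{- 2 \left(P{\left(0 \right)} + h{\left(4,-1 \right)}\right) - 1657}{4124} = \frac{- 2 \left(4 \cdot 0^{2} + 12 \left(-1\right)\right) - 1657}{4124} = \left(- 2 \left(4 \cdot 0 - 12\right) - 1657\right) \frac{1}{4124} = \left(- 2 \left(0 - 12\right) - 1657\right) \frac{1}{4124} = \left(\left(-2\right) \left(-12\right) - 1657\right) \frac{1}{4124} = \left(24 - 1657\right) \frac{1}{4124} = \left(-1633\right) \frac{1}{4124} = - \frac{1633}{4124}$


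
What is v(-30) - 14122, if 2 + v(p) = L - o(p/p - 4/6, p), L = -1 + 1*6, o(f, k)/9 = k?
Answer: -13849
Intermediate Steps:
o(f, k) = 9*k
L = 5 (L = -1 + 6 = 5)
v(p) = 3 - 9*p (v(p) = -2 + (5 - 9*p) = 3 - 9*p)
v(-30) - 14122 = (3 - 9*(-30)) - 14122 = (3 + 270) - 14122 = 273 - 14122 = -13849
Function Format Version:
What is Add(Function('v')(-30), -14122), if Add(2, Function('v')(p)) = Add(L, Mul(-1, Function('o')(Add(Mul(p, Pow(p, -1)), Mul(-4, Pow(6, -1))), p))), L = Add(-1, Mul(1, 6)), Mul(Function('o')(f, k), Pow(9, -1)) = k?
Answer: -13849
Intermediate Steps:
Function('o')(f, k) = Mul(9, k)
L = 5 (L = Add(-1, 6) = 5)
Function('v')(p) = Add(3, Mul(-9, p)) (Function('v')(p) = Add(-2, Add(5, Mul(-1, Mul(9, p)))) = Add(-2, Add(5, Mul(-9, p))) = Add(3, Mul(-9, p)))
Add(Function('v')(-30), -14122) = Add(Add(3, Mul(-9, -30)), -14122) = Add(Add(3, 270), -14122) = Add(273, -14122) = -13849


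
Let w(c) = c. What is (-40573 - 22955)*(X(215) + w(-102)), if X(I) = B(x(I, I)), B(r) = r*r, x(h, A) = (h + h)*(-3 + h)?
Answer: -527926923196944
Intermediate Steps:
x(h, A) = 2*h*(-3 + h) (x(h, A) = (2*h)*(-3 + h) = 2*h*(-3 + h))
B(r) = r²
X(I) = 4*I²*(-3 + I)² (X(I) = (2*I*(-3 + I))² = 4*I²*(-3 + I)²)
(-40573 - 22955)*(X(215) + w(-102)) = (-40573 - 22955)*(4*215²*(-3 + 215)² - 102) = -63528*(4*46225*212² - 102) = -63528*(4*46225*44944 - 102) = -63528*(8310145600 - 102) = -63528*8310145498 = -527926923196944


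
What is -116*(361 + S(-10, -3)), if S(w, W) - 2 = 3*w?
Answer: -38628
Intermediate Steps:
S(w, W) = 2 + 3*w
-116*(361 + S(-10, -3)) = -116*(361 + (2 + 3*(-10))) = -116*(361 + (2 - 30)) = -116*(361 - 28) = -116*333 = -38628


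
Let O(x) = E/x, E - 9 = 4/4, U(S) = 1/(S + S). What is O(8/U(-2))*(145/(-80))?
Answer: 145/256 ≈ 0.56641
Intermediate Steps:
U(S) = 1/(2*S)
E = 10 (E = 9 + 4/4 = 9 + 4*(¼) = 9 + 1 = 10)
O(x) = 10/x
O(8/U(-2))*(145/(-80)) = (10/((8/(((½)/(-2))))))*(145/(-80)) = (10/((8/(((½)*(-½))))))*(145*(-1/80)) = (10/((8/(-¼))))*(-29/16) = (10/((8*(-4))))*(-29/16) = (10/(-32))*(-29/16) = (10*(-1/32))*(-29/16) = -5/16*(-29/16) = 145/256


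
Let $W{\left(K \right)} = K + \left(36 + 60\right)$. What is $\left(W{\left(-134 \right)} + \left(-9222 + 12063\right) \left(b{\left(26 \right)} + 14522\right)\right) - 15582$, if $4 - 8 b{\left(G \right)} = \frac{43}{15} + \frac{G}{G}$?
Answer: $\frac{824828587}{20} \approx 4.1241 \cdot 10^{7}$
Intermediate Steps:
$W{\left(K \right)} = 96 + K$ ($W{\left(K \right)} = K + 96 = 96 + K$)
$b{\left(G \right)} = \frac{1}{60}$ ($b{\left(G \right)} = \frac{1}{2} - \frac{\frac{43}{15} + \frac{G}{G}}{8} = \frac{1}{2} - \frac{43 \cdot \frac{1}{15} + 1}{8} = \frac{1}{2} - \frac{\frac{43}{15} + 1}{8} = \frac{1}{2} - \frac{29}{60} = \frac{1}{60}$)
$\left(W{\left(-134 \right)} + \left(-9222 + 12063\right) \left(b{\left(26 \right)} + 14522\right)\right) - 15582 = \left(\left(96 - 134\right) + \left(-9222 + 12063\right) \left(\frac{1}{60} + 14522\right)\right) - 15582 = \left(-38 + 2841 \cdot \frac{871321}{60}\right) - 15582 = \left(-38 + \frac{825140987}{20}\right) - 15582 = \frac{825140227}{20} - 15582 = \frac{824828587}{20}$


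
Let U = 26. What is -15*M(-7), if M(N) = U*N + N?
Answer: 2835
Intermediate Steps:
M(N) = 27*N (M(N) = 26*N + N = 27*N)
-15*M(-7) = -405*(-7) = -15*(-189) = 2835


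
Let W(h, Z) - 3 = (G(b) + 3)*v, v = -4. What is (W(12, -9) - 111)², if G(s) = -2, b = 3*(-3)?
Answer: 12544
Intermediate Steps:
b = -9
W(h, Z) = -1 (W(h, Z) = 3 + (-2 + 3)*(-4) = 3 + 1*(-4) = 3 - 4 = -1)
(W(12, -9) - 111)² = (-1 - 111)² = (-112)² = 12544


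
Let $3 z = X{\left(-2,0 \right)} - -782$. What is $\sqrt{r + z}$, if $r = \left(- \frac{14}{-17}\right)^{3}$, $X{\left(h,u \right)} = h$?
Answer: $\frac{54 \sqrt{7463}}{289} \approx 16.142$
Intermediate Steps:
$z = 260$ ($z = \frac{-2 - -782}{3} = \frac{-2 + 782}{3} = \frac{1}{3} \cdot 780 = 260$)
$r = \frac{2744}{4913}$ ($r = \left(\left(-14\right) \left(- \frac{1}{17}\right)\right)^{3} = \left(\frac{14}{17}\right)^{3} = \frac{2744}{4913} \approx 0.55852$)
$\sqrt{r + z} = \sqrt{\frac{2744}{4913} + 260} = \sqrt{\frac{1280124}{4913}} = \frac{54 \sqrt{7463}}{289}$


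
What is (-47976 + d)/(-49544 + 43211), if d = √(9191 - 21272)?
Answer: 15992/2111 - I*√12081/6333 ≈ 7.5756 - 0.017356*I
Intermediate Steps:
d = I*√12081 (d = √(-12081) = I*√12081 ≈ 109.91*I)
(-47976 + d)/(-49544 + 43211) = (-47976 + I*√12081)/(-49544 + 43211) = (-47976 + I*√12081)/(-6333) = (-47976 + I*√12081)*(-1/6333) = 15992/2111 - I*√12081/6333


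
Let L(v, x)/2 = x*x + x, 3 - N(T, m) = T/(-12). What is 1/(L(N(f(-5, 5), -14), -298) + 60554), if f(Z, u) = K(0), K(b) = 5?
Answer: 1/237566 ≈ 4.2094e-6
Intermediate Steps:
f(Z, u) = 5
N(T, m) = 3 + T/12 (N(T, m) = 3 - T/(-12) = 3 - T*(-1)/12 = 3 - (-1)*T/12 = 3 + T/12)
L(v, x) = 2*x + 2*x² (L(v, x) = 2*(x*x + x) = 2*(x² + x) = 2*(x + x²) = 2*x + 2*x²)
1/(L(N(f(-5, 5), -14), -298) + 60554) = 1/(2*(-298)*(1 - 298) + 60554) = 1/(2*(-298)*(-297) + 60554) = 1/(177012 + 60554) = 1/237566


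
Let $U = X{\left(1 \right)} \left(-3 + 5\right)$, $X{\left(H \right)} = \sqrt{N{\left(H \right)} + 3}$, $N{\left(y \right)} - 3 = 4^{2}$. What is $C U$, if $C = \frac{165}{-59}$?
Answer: $- \frac{330 \sqrt{22}}{59} \approx -26.235$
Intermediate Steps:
$N{\left(y \right)} = 19$ ($N{\left(y \right)} = 3 + 4^{2} = 3 + 16 = 19$)
$X{\left(H \right)} = \sqrt{22}$ ($X{\left(H \right)} = \sqrt{19 + 3} = \sqrt{22}$)
$C = - \frac{165}{59}$ ($C = 165 \left(- \frac{1}{59}\right) = - \frac{165}{59} \approx -2.7966$)
$U = 2 \sqrt{22}$ ($U = \sqrt{22} \left(-3 + 5\right) = \sqrt{22} \cdot 2 = 2 \sqrt{22} \approx 9.3808$)
$C U = - \frac{165 \cdot 2 \sqrt{22}}{59} = - \frac{330 \sqrt{22}}{59}$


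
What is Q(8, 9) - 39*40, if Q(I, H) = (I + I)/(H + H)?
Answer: -14032/9 ≈ -1559.1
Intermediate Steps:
Q(I, H) = I/H (Q(I, H) = (2*I)/((2*H)) = (2*I)*(1/(2*H)) = I/H)
Q(8, 9) - 39*40 = 8/9 - 39*40 = 8*(⅑) - 1560 = 8/9 - 1560 = -14032/9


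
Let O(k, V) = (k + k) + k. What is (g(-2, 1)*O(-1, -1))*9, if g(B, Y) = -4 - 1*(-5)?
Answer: -27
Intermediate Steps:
O(k, V) = 3*k (O(k, V) = 2*k + k = 3*k)
g(B, Y) = 1 (g(B, Y) = -4 + 5 = 1)
(g(-2, 1)*O(-1, -1))*9 = (1*(3*(-1)))*9 = (1*(-3))*9 = -3*9 = -27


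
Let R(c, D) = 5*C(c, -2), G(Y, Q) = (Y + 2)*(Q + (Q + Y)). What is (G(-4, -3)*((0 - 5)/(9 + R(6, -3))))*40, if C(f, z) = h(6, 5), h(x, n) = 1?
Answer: -2000/7 ≈ -285.71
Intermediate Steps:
C(f, z) = 1
G(Y, Q) = (2 + Y)*(Y + 2*Q)
R(c, D) = 5 (R(c, D) = 5*1 = 5)
(G(-4, -3)*((0 - 5)/(9 + R(6, -3))))*40 = (((-4)**2 + 2*(-4) + 4*(-3) + 2*(-3)*(-4))*((0 - 5)/(9 + 5)))*40 = ((16 - 8 - 12 + 24)*(-5/14))*40 = (20*(-5*1/14))*40 = (20*(-5/14))*40 = -50/7*40 = -2000/7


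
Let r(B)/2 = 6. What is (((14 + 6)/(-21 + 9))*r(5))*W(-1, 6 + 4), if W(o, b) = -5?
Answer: 100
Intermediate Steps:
r(B) = 12 (r(B) = 2*6 = 12)
(((14 + 6)/(-21 + 9))*r(5))*W(-1, 6 + 4) = (((14 + 6)/(-21 + 9))*12)*(-5) = ((20/(-12))*12)*(-5) = ((20*(-1/12))*12)*(-5) = -5/3*12*(-5) = -20*(-5) = 100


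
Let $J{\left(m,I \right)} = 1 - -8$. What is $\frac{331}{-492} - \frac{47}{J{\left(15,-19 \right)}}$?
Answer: $- \frac{8701}{1476} \approx -5.895$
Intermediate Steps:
$J{\left(m,I \right)} = 9$ ($J{\left(m,I \right)} = 1 + 8 = 9$)
$\frac{331}{-492} - \frac{47}{J{\left(15,-19 \right)}} = \frac{331}{-492} - \frac{47}{9} = 331 \left(- \frac{1}{492}\right) - \frac{47}{9} = - \frac{331}{492} - \frac{47}{9} = - \frac{8701}{1476}$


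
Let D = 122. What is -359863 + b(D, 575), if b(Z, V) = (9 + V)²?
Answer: -18807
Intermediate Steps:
-359863 + b(D, 575) = -359863 + (9 + 575)² = -359863 + 584² = -359863 + 341056 = -18807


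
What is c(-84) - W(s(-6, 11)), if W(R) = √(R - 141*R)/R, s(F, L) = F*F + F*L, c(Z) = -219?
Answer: -219 + √42/3 ≈ -216.84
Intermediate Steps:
s(F, L) = F² + F*L
W(R) = 2*√35*√(-R)/R (W(R) = √(-140*R)/R = (2*√35*√(-R))/R = 2*√35*√(-R)/R)
c(-84) - W(s(-6, 11)) = -219 - (-2)*√35/√(-(-6)*(-6 + 11)) = -219 - (-2)*√35/√(-(-6)*5) = -219 - (-2)*√35/√(-1*(-30)) = -219 - (-2)*√35/√30 = -219 - (-2)*√35*√30/30 = -219 - (-1)*√42/3 = -219 + √42/3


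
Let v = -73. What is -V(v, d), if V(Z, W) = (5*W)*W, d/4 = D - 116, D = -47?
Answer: -2125520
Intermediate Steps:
d = -652 (d = 4*(-47 - 116) = 4*(-163) = -652)
V(Z, W) = 5*W²
-V(v, d) = -5*(-652)² = -5*425104 = -1*2125520 = -2125520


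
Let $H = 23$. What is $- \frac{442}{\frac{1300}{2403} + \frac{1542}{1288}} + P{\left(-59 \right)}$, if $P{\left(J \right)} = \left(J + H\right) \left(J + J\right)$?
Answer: $\frac{10742741280}{2689913} \approx 3993.7$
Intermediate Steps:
$P{\left(J \right)} = 2 J \left(23 + J\right)$ ($P{\left(J \right)} = \left(J + 23\right) \left(J + J\right) = \left(23 + J\right) 2 J = 2 J \left(23 + J\right)$)
$- \frac{442}{\frac{1300}{2403} + \frac{1542}{1288}} + P{\left(-59 \right)} = - \frac{442}{\frac{1300}{2403} + \frac{1542}{1288}} + 2 \left(-59\right) \left(23 - 59\right) = - \frac{442}{1300 \cdot \frac{1}{2403} + 1542 \cdot \frac{1}{1288}} + 2 \left(-59\right) \left(-36\right) = - \frac{442}{\frac{1300}{2403} + \frac{771}{644}} + 4248 = - \frac{442}{\frac{2689913}{1547532}} + 4248 = \left(-442\right) \frac{1547532}{2689913} + 4248 = - \frac{684009144}{2689913} + 4248 = \frac{10742741280}{2689913}$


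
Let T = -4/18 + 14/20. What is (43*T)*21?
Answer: 12943/30 ≈ 431.43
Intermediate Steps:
T = 43/90 (T = -4*1/18 + 14*(1/20) = -2/9 + 7/10 = 43/90 ≈ 0.47778)
(43*T)*21 = (43*(43/90))*21 = (1849/90)*21 = 12943/30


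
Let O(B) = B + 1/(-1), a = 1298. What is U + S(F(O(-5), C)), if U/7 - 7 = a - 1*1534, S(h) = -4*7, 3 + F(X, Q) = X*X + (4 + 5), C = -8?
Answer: -1631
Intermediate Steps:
O(B) = -1 + B (O(B) = B - 1 = -1 + B)
F(X, Q) = 6 + X² (F(X, Q) = -3 + (X*X + (4 + 5)) = -3 + (X² + 9) = -3 + (9 + X²) = 6 + X²)
S(h) = -28
U = -1603 (U = 49 + 7*(1298 - 1*1534) = 49 + 7*(1298 - 1534) = 49 + 7*(-236) = 49 - 1652 = -1603)
U + S(F(O(-5), C)) = -1603 - 28 = -1631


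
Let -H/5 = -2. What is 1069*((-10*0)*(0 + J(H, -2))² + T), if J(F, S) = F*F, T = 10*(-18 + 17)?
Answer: -10690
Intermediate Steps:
H = 10 (H = -5*(-2) = 10)
T = -10 (T = 10*(-1) = -10)
J(F, S) = F²
1069*((-10*0)*(0 + J(H, -2))² + T) = 1069*((-10*0)*(0 + 10²)² - 10) = 1069*(0*(0 + 100)² - 10) = 1069*(0*100² - 10) = 1069*(0*10000 - 10) = 1069*(0 - 10) = 1069*(-10) = -10690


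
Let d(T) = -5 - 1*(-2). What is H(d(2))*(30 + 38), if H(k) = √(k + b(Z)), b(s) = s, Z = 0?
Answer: 68*I*√3 ≈ 117.78*I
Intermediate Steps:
d(T) = -3 (d(T) = -5 + 2 = -3)
H(k) = √k (H(k) = √(k + 0) = √k)
H(d(2))*(30 + 38) = √(-3)*(30 + 38) = (I*√3)*68 = 68*I*√3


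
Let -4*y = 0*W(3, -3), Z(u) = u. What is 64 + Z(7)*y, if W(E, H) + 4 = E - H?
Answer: 64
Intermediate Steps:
W(E, H) = -4 + E - H (W(E, H) = -4 + (E - H) = -4 + E - H)
y = 0 (y = -0*(-4 + 3 - 1*(-3)) = -0*(-4 + 3 + 3) = -0*2 = -¼*0 = 0)
64 + Z(7)*y = 64 + 7*0 = 64 + 0 = 64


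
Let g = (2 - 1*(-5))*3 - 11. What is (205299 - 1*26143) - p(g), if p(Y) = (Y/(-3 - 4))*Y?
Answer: 1254192/7 ≈ 1.7917e+5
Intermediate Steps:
g = 10 (g = (2 + 5)*3 - 11 = 7*3 - 11 = 21 - 11 = 10)
p(Y) = -Y**2/7 (p(Y) = (Y/(-7))*Y = (Y*(-1/7))*Y = (-Y/7)*Y = -Y**2/7)
(205299 - 1*26143) - p(g) = (205299 - 1*26143) - (-1)*10**2/7 = (205299 - 26143) - (-1)*100/7 = 179156 - 1*(-100/7) = 179156 + 100/7 = 1254192/7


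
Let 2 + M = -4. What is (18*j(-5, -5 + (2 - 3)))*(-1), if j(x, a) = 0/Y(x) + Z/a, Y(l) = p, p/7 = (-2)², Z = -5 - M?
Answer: 3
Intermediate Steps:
M = -6 (M = -2 - 4 = -6)
Z = 1 (Z = -5 - 1*(-6) = -5 + 6 = 1)
p = 28 (p = 7*(-2)² = 7*4 = 28)
Y(l) = 28
j(x, a) = 1/a (j(x, a) = 0/28 + 1/a = 0*(1/28) + 1/a = 0 + 1/a = 1/a)
(18*j(-5, -5 + (2 - 3)))*(-1) = (18/(-5 + (2 - 3)))*(-1) = (18/(-5 - 1))*(-1) = (18/(-6))*(-1) = (18*(-⅙))*(-1) = -3*(-1) = 3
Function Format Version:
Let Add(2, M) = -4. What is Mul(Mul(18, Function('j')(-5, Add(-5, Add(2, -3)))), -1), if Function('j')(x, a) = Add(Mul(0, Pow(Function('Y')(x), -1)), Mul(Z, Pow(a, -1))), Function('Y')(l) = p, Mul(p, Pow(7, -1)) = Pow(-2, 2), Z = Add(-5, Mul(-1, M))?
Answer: 3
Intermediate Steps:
M = -6 (M = Add(-2, -4) = -6)
Z = 1 (Z = Add(-5, Mul(-1, -6)) = Add(-5, 6) = 1)
p = 28 (p = Mul(7, Pow(-2, 2)) = Mul(7, 4) = 28)
Function('Y')(l) = 28
Function('j')(x, a) = Pow(a, -1) (Function('j')(x, a) = Add(Mul(0, Pow(28, -1)), Mul(1, Pow(a, -1))) = Add(Mul(0, Rational(1, 28)), Pow(a, -1)) = Add(0, Pow(a, -1)) = Pow(a, -1))
Mul(Mul(18, Function('j')(-5, Add(-5, Add(2, -3)))), -1) = Mul(Mul(18, Pow(Add(-5, Add(2, -3)), -1)), -1) = Mul(Mul(18, Pow(Add(-5, -1), -1)), -1) = Mul(Mul(18, Pow(-6, -1)), -1) = Mul(Mul(18, Rational(-1, 6)), -1) = Mul(-3, -1) = 3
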